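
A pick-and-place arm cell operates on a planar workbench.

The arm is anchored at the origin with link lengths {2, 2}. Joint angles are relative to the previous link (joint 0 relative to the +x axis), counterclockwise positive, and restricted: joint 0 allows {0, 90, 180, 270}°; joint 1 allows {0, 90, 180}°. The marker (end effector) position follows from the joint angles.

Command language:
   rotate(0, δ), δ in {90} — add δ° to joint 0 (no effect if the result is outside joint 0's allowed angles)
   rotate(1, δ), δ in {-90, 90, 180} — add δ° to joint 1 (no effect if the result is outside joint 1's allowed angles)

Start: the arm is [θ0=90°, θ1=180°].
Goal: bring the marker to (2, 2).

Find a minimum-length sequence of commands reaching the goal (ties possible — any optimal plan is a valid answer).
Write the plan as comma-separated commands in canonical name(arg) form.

start: [θ0=90°, θ1=180°]
1. rotate(0, 90) → [θ0=180°, θ1=180°]
2. rotate(0, 90) → [θ0=270°, θ1=180°]
3. rotate(0, 90) → [θ0=0°, θ1=180°]
4. rotate(1, -90) → [θ0=0°, θ1=90°]
shorter routes all fall short; 4 is best.

rotate(0, 90), rotate(0, 90), rotate(0, 90), rotate(1, -90)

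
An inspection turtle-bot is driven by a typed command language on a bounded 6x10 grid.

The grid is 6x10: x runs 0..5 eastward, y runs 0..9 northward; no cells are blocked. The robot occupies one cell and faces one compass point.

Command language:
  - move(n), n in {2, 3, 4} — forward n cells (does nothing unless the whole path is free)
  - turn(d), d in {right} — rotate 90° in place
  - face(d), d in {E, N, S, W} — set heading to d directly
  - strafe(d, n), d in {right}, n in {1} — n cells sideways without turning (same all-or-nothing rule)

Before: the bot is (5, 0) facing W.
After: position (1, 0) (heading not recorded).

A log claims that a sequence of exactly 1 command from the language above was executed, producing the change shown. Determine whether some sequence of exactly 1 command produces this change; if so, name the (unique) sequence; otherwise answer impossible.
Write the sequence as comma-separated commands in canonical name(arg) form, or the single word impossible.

begin: (5, 0) facing W
step 1 (move(4)): (1, 0) facing W
all 9 alternatives checked — unique.

move(4)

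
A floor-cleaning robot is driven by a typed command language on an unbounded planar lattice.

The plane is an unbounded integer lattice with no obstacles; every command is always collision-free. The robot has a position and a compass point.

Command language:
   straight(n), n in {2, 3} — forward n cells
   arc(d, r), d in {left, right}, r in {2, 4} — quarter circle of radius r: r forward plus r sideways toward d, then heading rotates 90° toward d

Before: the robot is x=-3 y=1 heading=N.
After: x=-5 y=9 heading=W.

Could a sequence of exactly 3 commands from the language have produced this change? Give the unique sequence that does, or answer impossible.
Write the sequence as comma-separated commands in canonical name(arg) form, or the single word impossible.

key: order matters: swapping straight(3) and arc(left, 2) lands elsewhere
start: x=-3 y=1 heading=N
1. straight(3) → x=-3 y=4 heading=N
2. straight(3) → x=-3 y=7 heading=N
3. arc(left, 2) → x=-5 y=9 heading=W
all 216 alternatives checked — unique.

straight(3), straight(3), arc(left, 2)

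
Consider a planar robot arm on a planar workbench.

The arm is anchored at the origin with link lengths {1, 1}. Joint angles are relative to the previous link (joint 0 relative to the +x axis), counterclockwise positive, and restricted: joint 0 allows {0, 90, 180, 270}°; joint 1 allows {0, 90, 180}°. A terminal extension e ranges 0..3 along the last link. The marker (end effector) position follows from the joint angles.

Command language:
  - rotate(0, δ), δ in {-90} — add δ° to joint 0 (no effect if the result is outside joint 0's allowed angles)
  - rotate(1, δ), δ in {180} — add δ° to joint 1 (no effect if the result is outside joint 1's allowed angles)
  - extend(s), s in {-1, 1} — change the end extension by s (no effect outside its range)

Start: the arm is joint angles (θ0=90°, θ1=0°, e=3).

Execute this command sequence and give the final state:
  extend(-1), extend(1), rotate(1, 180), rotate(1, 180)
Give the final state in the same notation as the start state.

from: joint angles (θ0=90°, θ1=0°, e=3)
t=1 extend(-1) ⇒ joint angles (θ0=90°, θ1=0°, e=2)
t=2 extend(1) ⇒ joint angles (θ0=90°, θ1=0°, e=3)
t=3 rotate(1, 180) ⇒ joint angles (θ0=90°, θ1=180°, e=3)
t=4 rotate(1, 180) ⇒ joint angles (θ0=90°, θ1=0°, e=3)

joint angles (θ0=90°, θ1=0°, e=3)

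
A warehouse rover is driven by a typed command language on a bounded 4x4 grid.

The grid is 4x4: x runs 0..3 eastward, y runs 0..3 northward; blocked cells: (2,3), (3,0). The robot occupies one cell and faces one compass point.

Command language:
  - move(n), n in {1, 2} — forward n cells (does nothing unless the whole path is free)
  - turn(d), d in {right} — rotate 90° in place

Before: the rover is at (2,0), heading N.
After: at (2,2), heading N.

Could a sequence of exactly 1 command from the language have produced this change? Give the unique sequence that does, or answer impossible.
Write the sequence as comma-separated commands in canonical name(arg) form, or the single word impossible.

key: still facing N — the one step turns nothing
start: at (2,0), heading N
step 1 (move(2)): at (2,2), heading N
all 3 alternatives checked — unique.

move(2)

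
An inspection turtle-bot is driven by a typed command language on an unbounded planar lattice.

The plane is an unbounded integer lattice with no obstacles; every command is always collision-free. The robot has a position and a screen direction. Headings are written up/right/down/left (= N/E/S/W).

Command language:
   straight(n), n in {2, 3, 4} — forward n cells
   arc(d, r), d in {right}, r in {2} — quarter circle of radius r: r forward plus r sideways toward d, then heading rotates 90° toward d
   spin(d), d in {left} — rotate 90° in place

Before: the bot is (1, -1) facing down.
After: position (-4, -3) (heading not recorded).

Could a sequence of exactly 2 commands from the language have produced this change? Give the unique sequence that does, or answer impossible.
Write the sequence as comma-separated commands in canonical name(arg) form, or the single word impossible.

key: order matters: swapping arc(right, 2) and straight(3) lands elsewhere
begin: (1, -1) facing down
1. arc(right, 2) → (-1, -3) facing left
2. straight(3) → (-4, -3) facing left
uniquely the one of 25 2-step routes that fits.

arc(right, 2), straight(3)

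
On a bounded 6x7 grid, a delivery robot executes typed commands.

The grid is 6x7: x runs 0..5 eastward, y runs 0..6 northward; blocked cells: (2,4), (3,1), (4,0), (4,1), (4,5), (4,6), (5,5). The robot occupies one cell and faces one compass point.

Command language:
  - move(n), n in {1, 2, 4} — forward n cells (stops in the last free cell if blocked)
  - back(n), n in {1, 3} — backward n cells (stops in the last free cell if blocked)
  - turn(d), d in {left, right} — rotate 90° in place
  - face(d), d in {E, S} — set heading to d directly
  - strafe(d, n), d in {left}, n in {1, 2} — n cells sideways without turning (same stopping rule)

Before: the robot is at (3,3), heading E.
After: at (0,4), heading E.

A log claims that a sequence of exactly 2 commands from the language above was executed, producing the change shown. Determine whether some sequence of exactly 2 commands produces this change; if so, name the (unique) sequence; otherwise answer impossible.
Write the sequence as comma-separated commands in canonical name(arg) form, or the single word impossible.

key: still facing E at the end — nothing in the sequence rotates
begin: at (3,3), heading E
[1] after back(3): at (0,3), heading E
[2] after strafe(left, 1): at (0,4), heading E
no other 2-command option fits: unique.

back(3), strafe(left, 1)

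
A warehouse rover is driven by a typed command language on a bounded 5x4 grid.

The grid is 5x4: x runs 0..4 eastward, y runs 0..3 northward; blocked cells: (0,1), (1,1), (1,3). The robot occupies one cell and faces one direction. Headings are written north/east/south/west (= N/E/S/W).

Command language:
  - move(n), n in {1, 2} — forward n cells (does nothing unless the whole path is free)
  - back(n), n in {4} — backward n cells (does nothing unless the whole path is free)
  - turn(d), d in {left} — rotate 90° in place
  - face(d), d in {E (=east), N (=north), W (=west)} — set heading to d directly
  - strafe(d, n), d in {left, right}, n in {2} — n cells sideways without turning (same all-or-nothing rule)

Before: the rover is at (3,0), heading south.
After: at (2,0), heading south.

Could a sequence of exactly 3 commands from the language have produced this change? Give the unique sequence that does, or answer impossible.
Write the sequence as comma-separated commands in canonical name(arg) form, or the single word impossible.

face(W), move(1), turn(left)

key: heading stays S — rotations cancel among the 3 commands
begin: at (3,0), heading south
t=1 face(W) ⇒ at (3,0), heading west
t=2 move(1) ⇒ at (2,0), heading west
t=3 turn(left) ⇒ at (2,0), heading south
no rival 3-sequence matches.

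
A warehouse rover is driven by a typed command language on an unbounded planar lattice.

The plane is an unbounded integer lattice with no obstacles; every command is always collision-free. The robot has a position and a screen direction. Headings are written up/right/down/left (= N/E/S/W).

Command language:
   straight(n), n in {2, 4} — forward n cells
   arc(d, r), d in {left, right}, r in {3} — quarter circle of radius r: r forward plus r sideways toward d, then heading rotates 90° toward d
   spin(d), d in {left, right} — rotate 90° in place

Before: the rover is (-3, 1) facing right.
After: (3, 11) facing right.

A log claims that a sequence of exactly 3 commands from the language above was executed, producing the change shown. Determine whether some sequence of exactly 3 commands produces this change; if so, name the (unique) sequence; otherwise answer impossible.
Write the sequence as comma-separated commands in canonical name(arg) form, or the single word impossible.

key: still facing E at the end — net rotation zero over 3 steps
initial: (-3, 1) facing right
1. arc(left, 3) → (0, 4) facing up
2. straight(4) → (0, 8) facing up
3. arc(right, 3) → (3, 11) facing right
uniquely the one of 216 3-step routes that fits.

arc(left, 3), straight(4), arc(right, 3)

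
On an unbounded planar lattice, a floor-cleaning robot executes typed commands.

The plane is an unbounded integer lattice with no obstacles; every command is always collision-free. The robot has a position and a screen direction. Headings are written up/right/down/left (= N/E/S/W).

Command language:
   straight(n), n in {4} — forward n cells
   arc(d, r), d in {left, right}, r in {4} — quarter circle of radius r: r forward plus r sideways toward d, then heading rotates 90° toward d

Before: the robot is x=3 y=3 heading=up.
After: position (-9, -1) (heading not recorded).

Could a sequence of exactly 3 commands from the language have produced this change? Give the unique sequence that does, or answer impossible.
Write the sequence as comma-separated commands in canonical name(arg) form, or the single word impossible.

arc(left, 4), arc(left, 4), arc(right, 4)

key: order matters: swapping arc(left, 4) and arc(right, 4) lands elsewhere
initial: x=3 y=3 heading=up
1. arc(left, 4) → x=-1 y=7 heading=left
2. arc(left, 4) → x=-5 y=3 heading=down
3. arc(right, 4) → x=-9 y=-1 heading=left
all 27 alternatives checked — unique.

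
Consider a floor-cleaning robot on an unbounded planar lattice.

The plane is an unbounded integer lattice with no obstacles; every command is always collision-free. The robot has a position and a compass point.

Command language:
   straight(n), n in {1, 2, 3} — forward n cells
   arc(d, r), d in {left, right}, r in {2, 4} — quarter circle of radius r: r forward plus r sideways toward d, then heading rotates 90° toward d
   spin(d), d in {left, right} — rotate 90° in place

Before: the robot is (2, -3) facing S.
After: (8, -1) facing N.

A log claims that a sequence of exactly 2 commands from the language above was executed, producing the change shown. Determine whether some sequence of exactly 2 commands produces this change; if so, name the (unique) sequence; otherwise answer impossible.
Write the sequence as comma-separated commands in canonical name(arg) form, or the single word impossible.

arc(left, 2), arc(left, 4)

key: cell and facing (now N) both changed — the 2 commands mix motion and turning
from: (2, -3) facing S
step 1 (arc(left, 2)): (4, -5) facing E
step 2 (arc(left, 4)): (8, -1) facing N
uniquely the one of 81 2-step routes that fits.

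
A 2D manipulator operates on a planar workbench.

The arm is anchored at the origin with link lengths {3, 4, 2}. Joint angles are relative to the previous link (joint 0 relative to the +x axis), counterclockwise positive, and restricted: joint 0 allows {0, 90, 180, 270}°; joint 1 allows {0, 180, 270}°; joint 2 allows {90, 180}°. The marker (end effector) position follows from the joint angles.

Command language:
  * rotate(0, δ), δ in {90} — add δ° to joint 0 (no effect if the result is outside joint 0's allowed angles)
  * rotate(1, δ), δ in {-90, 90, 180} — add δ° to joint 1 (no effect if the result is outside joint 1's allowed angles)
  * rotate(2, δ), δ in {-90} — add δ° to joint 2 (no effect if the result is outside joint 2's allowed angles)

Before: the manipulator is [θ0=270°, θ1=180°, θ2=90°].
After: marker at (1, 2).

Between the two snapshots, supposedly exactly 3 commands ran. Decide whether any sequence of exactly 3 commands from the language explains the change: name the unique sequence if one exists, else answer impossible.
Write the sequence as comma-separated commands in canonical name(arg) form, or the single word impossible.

rotate(0, 90), rotate(0, 90), rotate(0, 90)

begin: [θ0=270°, θ1=180°, θ2=90°]
1. rotate(0, 90) → [θ0=0°, θ1=180°, θ2=90°]
2. rotate(0, 90) → [θ0=90°, θ1=180°, θ2=90°]
3. rotate(0, 90) → [θ0=180°, θ1=180°, θ2=90°]
no other 3-command option fits: unique.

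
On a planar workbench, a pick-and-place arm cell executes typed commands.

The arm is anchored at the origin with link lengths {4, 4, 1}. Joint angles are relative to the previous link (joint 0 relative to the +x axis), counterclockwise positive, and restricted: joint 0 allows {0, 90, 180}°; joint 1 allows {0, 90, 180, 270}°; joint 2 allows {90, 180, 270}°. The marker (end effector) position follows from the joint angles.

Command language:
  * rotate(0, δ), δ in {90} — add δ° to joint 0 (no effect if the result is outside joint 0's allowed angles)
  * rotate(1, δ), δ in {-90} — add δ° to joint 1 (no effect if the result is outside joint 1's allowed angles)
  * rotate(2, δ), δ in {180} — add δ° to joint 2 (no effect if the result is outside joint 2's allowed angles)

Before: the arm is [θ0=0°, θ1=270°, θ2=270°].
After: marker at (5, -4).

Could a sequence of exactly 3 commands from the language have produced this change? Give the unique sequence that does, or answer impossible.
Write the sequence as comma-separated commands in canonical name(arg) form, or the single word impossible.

from: [θ0=0°, θ1=270°, θ2=270°]
step 1 (rotate(2, 180)): [θ0=0°, θ1=270°, θ2=90°]
step 2 (rotate(2, 180)): [θ0=0°, θ1=270°, θ2=270°]
step 3 (rotate(2, 180)): [θ0=0°, θ1=270°, θ2=90°]
uniquely the one of 27 3-step routes that fits.

rotate(2, 180), rotate(2, 180), rotate(2, 180)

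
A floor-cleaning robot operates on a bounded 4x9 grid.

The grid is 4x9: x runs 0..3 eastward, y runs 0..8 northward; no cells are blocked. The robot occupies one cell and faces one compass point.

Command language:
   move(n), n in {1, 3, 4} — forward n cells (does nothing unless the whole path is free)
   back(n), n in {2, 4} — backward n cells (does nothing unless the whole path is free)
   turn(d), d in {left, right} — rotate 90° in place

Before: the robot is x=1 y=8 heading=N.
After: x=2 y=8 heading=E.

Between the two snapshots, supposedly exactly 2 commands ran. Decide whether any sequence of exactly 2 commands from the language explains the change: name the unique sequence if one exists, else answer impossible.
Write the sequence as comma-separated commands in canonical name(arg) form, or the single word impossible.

turn(right), move(1)

key: running move(1) before turn(right) would end elsewhere — order is forced
t0: x=1 y=8 heading=N
[1] after turn(right): x=1 y=8 heading=E
[2] after move(1): x=2 y=8 heading=E
no rival 2-sequence matches.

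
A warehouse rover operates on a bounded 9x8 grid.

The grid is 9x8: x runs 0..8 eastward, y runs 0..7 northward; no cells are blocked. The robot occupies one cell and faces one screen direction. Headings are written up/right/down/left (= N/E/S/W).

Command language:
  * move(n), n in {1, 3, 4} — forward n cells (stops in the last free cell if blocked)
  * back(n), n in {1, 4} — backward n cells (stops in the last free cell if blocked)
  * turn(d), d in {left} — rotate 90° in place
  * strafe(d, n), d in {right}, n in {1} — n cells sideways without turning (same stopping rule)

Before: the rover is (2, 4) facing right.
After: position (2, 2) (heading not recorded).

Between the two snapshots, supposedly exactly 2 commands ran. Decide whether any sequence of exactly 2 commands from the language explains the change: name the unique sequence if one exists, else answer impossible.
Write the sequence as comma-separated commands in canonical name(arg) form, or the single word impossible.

start: (2, 4) facing right
[1] after strafe(right, 1): (2, 3) facing right
[2] after strafe(right, 1): (2, 2) facing right
all 49 alternatives checked — unique.

strafe(right, 1), strafe(right, 1)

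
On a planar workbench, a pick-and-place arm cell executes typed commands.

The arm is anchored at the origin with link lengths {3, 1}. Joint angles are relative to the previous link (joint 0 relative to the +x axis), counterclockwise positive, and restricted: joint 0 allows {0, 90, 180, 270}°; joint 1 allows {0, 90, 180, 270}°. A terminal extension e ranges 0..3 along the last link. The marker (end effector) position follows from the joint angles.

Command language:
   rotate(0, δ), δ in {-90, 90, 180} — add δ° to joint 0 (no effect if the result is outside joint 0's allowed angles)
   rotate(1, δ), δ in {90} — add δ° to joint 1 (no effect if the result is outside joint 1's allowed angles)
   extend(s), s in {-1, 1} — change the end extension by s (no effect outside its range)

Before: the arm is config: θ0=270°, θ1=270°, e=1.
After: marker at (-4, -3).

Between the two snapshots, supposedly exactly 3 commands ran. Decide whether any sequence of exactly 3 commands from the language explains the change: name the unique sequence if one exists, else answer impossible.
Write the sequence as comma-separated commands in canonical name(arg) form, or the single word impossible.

begin: config: θ0=270°, θ1=270°, e=1
t=1 extend(1) ⇒ config: θ0=270°, θ1=270°, e=2
t=2 extend(1) ⇒ config: θ0=270°, θ1=270°, e=3
t=3 extend(1) ⇒ config: θ0=270°, θ1=270°, e=3
no other 3-command option fits: unique.

extend(1), extend(1), extend(1)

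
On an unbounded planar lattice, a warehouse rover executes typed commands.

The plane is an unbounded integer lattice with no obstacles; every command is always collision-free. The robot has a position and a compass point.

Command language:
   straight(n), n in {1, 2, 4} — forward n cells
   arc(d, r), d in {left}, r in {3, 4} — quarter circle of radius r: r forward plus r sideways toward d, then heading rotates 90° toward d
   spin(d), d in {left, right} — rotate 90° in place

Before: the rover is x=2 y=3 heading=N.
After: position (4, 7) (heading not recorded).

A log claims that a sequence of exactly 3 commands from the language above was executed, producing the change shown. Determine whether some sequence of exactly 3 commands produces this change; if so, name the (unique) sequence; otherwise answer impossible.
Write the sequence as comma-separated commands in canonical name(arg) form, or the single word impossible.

straight(4), spin(right), straight(2)

key: running straight(2) before straight(4) would end elsewhere — order is forced
t0: x=2 y=3 heading=N
step 1 (straight(4)): x=2 y=7 heading=N
step 2 (spin(right)): x=2 y=7 heading=E
step 3 (straight(2)): x=4 y=7 heading=E
no other 3-command option fits: unique.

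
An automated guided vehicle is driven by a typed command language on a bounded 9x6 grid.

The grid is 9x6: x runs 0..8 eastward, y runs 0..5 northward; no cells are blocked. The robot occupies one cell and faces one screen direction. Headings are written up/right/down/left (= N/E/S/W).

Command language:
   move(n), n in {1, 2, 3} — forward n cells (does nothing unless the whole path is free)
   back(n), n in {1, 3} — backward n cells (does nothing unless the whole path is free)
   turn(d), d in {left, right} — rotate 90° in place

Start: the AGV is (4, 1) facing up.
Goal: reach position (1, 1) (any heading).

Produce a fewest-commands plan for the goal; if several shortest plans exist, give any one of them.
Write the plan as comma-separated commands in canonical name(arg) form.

turn(left), move(3)

begin: (4, 1) facing up
[1] after turn(left): (4, 1) facing left
[2] after move(3): (1, 1) facing left
no 1-step plan works, so 2 is optimal.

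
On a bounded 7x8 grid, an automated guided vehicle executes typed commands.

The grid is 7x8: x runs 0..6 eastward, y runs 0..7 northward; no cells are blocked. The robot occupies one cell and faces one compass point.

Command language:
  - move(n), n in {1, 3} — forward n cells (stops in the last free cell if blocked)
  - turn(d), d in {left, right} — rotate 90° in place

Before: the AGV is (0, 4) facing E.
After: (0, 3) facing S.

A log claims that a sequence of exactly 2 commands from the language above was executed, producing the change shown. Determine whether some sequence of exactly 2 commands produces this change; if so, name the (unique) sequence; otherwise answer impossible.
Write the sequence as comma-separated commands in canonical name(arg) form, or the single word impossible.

turn(right), move(1)

key: cell and facing (now S) both changed — the 2 commands mix motion and turning
from: (0, 4) facing E
1. turn(right) → (0, 4) facing S
2. move(1) → (0, 3) facing S
no rival 2-sequence matches.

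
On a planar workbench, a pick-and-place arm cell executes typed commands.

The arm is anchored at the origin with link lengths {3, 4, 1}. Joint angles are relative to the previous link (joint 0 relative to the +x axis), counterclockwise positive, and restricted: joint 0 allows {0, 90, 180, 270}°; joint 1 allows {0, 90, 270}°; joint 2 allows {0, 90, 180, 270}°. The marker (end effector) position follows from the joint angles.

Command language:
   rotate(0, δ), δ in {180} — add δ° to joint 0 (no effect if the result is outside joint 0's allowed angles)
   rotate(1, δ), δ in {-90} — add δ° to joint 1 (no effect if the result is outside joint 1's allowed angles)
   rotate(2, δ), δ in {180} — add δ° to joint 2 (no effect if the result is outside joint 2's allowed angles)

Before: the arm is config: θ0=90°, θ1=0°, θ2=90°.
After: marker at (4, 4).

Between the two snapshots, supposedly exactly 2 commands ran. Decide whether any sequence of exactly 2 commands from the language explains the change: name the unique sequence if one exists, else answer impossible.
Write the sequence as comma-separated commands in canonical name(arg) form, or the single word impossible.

begin: config: θ0=90°, θ1=0°, θ2=90°
[1] after rotate(1, -90): config: θ0=90°, θ1=270°, θ2=90°
[2] after rotate(1, -90): config: θ0=90°, θ1=270°, θ2=90°
all 9 alternatives checked — unique.

rotate(1, -90), rotate(1, -90)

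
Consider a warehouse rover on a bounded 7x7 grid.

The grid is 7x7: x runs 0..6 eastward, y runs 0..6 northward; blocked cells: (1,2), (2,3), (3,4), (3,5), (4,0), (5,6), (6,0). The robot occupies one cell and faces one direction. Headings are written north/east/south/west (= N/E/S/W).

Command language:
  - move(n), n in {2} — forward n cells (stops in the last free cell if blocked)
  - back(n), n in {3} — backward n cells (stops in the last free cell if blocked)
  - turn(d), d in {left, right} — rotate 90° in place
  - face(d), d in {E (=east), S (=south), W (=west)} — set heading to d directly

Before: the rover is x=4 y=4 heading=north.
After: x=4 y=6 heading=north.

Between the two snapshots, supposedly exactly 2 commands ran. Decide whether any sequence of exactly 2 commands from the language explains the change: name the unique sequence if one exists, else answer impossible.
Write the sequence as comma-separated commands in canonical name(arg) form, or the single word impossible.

key: heading stays N — no command in the sequence turns
initial: x=4 y=4 heading=north
t=1 move(2) ⇒ x=4 y=6 heading=north
t=2 move(2) ⇒ x=4 y=6 heading=north
no rival 2-sequence matches.

move(2), move(2)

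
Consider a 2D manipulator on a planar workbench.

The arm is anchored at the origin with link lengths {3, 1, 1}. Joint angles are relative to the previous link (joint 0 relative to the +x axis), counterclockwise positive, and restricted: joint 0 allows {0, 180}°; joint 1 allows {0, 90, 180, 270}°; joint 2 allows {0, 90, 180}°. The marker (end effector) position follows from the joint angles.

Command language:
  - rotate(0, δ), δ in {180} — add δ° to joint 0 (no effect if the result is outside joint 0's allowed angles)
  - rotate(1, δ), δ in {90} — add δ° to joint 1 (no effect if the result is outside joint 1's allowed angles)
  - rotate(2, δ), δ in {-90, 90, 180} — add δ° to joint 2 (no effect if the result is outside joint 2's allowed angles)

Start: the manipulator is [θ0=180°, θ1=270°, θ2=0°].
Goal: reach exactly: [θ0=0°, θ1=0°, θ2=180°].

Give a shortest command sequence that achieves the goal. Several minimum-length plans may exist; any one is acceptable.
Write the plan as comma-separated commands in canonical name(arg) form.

rotate(0, 180), rotate(1, 90), rotate(2, 180)

start: [θ0=180°, θ1=270°, θ2=0°]
1. rotate(0, 180) → [θ0=0°, θ1=270°, θ2=0°]
2. rotate(1, 90) → [θ0=0°, θ1=0°, θ2=0°]
3. rotate(2, 180) → [θ0=0°, θ1=0°, θ2=180°]
shorter routes all fall short; 3 is best.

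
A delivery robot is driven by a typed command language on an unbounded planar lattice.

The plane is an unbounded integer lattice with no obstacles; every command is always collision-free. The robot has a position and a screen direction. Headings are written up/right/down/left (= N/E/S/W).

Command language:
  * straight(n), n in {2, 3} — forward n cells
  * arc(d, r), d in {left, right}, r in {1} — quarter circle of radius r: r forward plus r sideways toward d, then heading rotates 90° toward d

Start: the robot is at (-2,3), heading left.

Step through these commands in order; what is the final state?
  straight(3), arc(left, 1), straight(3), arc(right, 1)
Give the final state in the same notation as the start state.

at (-7,-2), heading left

begin: at (-2,3), heading left
t=1 straight(3) ⇒ at (-5,3), heading left
t=2 arc(left, 1) ⇒ at (-6,2), heading down
t=3 straight(3) ⇒ at (-6,-1), heading down
t=4 arc(right, 1) ⇒ at (-7,-2), heading left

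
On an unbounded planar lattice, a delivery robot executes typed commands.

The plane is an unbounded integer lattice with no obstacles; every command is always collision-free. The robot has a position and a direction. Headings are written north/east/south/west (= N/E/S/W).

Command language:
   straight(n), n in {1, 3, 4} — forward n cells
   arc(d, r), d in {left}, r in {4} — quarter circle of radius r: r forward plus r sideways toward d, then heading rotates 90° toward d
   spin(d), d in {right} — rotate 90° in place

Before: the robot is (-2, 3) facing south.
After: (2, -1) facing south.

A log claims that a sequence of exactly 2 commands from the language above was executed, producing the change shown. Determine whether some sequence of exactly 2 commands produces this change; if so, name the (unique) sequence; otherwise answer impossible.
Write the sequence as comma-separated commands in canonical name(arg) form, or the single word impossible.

key: running spin(right) before arc(left, 4) would end elsewhere — order is forced
from: (-2, 3) facing south
1. arc(left, 4) → (2, -1) facing east
2. spin(right) → (2, -1) facing south
no rival 2-sequence matches.

arc(left, 4), spin(right)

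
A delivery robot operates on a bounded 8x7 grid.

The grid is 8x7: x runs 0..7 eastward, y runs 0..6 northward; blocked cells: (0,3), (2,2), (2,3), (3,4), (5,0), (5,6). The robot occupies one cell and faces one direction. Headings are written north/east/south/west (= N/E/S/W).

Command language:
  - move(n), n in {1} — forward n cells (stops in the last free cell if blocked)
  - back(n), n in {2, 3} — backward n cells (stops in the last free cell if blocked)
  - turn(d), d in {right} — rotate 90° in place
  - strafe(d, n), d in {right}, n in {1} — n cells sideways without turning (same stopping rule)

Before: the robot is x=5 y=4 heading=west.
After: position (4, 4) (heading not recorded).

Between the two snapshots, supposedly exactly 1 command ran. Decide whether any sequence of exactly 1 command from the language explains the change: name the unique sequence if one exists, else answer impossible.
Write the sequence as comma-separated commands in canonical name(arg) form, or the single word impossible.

move(1)

initial: x=5 y=4 heading=west
1. move(1) → x=4 y=4 heading=west
no rival 1-sequence matches.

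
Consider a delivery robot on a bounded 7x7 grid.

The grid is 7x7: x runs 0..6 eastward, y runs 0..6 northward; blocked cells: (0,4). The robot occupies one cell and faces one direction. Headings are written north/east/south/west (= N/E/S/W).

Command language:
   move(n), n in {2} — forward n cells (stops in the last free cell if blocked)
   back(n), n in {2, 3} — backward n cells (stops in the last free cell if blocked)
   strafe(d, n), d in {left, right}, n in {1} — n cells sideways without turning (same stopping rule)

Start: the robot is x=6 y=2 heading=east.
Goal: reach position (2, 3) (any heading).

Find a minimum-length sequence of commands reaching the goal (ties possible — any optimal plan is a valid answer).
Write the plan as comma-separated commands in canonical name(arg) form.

t0: x=6 y=2 heading=east
step 1 (strafe(left, 1)): x=6 y=3 heading=east
step 2 (back(2)): x=4 y=3 heading=east
step 3 (back(2)): x=2 y=3 heading=east
nothing shorter than 3 reaches the goal.

strafe(left, 1), back(2), back(2)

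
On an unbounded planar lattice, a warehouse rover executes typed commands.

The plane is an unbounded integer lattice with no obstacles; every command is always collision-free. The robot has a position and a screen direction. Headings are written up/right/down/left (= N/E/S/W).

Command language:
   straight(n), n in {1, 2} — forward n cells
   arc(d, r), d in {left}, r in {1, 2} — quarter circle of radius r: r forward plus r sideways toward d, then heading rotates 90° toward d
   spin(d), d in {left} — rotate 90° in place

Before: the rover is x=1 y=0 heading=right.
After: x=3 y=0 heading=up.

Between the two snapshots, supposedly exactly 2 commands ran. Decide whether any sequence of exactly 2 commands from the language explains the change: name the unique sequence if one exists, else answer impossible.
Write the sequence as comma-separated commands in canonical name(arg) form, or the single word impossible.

key: position moved to (3,0) AND the heading swung to N — translation plus rotation needed
start: x=1 y=0 heading=right
1. straight(2) → x=3 y=0 heading=right
2. spin(left) → x=3 y=0 heading=up
uniquely the one of 25 2-step routes that fits.

straight(2), spin(left)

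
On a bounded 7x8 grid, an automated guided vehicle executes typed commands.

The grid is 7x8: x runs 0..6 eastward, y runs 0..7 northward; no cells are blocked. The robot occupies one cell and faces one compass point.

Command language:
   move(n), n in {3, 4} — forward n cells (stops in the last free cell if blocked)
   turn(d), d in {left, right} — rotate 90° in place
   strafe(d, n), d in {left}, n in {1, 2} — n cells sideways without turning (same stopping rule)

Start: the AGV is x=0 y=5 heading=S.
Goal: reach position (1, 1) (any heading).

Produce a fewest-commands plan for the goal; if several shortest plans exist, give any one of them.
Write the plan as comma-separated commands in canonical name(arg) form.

strafe(left, 1), move(4)

begin: x=0 y=5 heading=S
t=1 strafe(left, 1) ⇒ x=1 y=5 heading=S
t=2 move(4) ⇒ x=1 y=1 heading=S
shorter routes all fall short; 2 is best.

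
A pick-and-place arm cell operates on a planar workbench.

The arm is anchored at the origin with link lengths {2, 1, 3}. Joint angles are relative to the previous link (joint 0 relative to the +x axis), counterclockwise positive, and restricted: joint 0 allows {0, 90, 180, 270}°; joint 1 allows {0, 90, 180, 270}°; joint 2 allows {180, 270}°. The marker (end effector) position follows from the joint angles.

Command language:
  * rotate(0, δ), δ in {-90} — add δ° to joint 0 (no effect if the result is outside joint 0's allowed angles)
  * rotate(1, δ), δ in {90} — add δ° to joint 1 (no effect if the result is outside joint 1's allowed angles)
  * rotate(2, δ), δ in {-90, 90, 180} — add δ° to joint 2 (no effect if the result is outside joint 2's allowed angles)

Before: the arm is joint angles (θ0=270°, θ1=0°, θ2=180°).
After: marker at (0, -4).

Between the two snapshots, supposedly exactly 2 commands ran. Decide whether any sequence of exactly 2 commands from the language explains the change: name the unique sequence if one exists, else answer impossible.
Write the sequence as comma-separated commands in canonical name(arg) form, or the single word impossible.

initial: joint angles (θ0=270°, θ1=0°, θ2=180°)
t=1 rotate(1, 90) ⇒ joint angles (θ0=270°, θ1=90°, θ2=180°)
t=2 rotate(1, 90) ⇒ joint angles (θ0=270°, θ1=180°, θ2=180°)
no rival 2-sequence matches.

rotate(1, 90), rotate(1, 90)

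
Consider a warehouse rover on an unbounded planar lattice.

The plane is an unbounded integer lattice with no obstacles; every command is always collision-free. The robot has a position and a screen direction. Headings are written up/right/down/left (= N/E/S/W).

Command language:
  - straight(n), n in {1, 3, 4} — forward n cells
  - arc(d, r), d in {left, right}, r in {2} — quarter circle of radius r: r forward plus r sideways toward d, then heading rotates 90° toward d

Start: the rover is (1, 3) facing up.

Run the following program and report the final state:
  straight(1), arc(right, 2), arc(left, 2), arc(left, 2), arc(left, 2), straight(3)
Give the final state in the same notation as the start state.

begin: (1, 3) facing up
1. straight(1) → (1, 4) facing up
2. arc(right, 2) → (3, 6) facing right
3. arc(left, 2) → (5, 8) facing up
4. arc(left, 2) → (3, 10) facing left
5. arc(left, 2) → (1, 8) facing down
6. straight(3) → (1, 5) facing down

(1, 5) facing down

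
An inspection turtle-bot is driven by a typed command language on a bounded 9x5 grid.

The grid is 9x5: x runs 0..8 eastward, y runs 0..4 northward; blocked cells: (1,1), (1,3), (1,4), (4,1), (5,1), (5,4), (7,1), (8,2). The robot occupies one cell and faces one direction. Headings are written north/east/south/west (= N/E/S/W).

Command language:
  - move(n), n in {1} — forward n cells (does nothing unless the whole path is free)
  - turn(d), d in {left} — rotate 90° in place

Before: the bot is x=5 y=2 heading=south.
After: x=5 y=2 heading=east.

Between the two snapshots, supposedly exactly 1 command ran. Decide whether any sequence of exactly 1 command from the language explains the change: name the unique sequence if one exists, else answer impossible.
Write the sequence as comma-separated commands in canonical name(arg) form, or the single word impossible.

turn(left)

key: (5,2) unchanged — the single command moves nothing
start: x=5 y=2 heading=south
[1] after turn(left): x=5 y=2 heading=east
no rival 1-sequence matches.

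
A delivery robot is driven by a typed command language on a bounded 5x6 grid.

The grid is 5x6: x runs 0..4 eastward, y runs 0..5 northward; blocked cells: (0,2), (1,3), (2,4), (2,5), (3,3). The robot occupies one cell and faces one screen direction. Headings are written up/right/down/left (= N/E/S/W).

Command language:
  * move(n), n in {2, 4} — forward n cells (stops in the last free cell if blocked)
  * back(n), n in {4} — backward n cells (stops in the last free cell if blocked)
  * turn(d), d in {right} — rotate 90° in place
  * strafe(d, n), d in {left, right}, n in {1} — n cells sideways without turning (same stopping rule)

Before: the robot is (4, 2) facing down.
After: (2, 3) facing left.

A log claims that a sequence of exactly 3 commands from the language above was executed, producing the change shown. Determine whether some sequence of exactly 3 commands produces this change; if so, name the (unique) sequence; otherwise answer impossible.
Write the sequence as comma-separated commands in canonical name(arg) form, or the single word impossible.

key: running strafe(right, 1) before turn(right) would end elsewhere — order is forced
initial: (4, 2) facing down
step 1 (turn(right)): (4, 2) facing left
step 2 (move(2)): (2, 2) facing left
step 3 (strafe(right, 1)): (2, 3) facing left
all 216 alternatives checked — unique.

turn(right), move(2), strafe(right, 1)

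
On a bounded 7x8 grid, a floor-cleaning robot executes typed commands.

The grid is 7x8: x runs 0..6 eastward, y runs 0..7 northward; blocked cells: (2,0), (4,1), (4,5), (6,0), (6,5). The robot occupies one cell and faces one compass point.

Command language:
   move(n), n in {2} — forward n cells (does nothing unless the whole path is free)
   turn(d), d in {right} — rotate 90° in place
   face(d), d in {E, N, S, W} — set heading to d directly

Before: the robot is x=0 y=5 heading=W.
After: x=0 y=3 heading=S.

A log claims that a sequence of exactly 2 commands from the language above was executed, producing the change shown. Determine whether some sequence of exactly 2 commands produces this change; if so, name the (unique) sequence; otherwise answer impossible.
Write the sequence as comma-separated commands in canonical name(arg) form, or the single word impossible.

key: cell and facing (now S) both changed — the 2 commands mix motion and turning
begin: x=0 y=5 heading=W
1. face(S) → x=0 y=5 heading=S
2. move(2) → x=0 y=3 heading=S
no other 2-command option fits: unique.

face(S), move(2)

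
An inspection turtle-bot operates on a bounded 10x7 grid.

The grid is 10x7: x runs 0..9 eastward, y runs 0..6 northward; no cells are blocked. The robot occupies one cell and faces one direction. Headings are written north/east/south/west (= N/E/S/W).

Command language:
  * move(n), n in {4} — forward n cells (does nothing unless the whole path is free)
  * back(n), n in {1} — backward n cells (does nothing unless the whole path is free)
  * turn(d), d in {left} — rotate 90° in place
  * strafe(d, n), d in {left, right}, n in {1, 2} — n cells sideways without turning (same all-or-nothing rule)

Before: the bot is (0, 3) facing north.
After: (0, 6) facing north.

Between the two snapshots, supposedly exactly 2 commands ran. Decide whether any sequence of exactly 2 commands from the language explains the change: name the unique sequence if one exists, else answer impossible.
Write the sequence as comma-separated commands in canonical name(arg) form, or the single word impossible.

key: running move(4) before back(1) would end elsewhere — order is forced
initial: (0, 3) facing north
t=1 back(1) ⇒ (0, 2) facing north
t=2 move(4) ⇒ (0, 6) facing north
no other 2-command option fits: unique.

back(1), move(4)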